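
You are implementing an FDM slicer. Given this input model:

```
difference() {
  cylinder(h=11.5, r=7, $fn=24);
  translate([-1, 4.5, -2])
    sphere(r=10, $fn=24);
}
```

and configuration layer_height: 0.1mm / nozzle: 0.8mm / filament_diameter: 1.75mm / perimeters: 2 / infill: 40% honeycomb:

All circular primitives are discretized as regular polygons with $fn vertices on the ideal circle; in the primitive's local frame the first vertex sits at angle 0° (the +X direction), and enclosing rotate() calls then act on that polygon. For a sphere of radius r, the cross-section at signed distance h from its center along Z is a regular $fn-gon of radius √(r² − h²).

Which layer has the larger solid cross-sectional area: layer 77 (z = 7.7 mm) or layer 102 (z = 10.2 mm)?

layer 102 (z = 10.2 mm)

Layer 77 (z = 7.7): the r=7 cylinder contributes a regular 24-gon of circumradius 7 (area = (24/2)·7.000²·sin(360°/24) = 152.19 mm²); the r=10 sphere at (-1, 4.5) slices to a regular 24-gon of circumradius 2.431 (√(r²−h²) with h=9.7 from center) (area = (24/2)·2.431²·sin(360°/24) = 18.36 mm²); Taking the first minus the rest: starting from the r=7 cylinder (152.19 mm²), the r=10 sphere at (-1, 4.5) partially overlaps it — only the 18.30 mm² overlap (of its 18.36 mm²) is removed, clipping the outline — area = 133.89 mm². So its area = 133.89 mm². Layer 102 (z = 10.2): the cylinder: section is a regular 24-gon, circumradius r=7 (area = (24/2)·7.000²·sin(360°/24) = 152.19 mm²); the sphere at (-1, 4.5) does not reach this height (|z−center|=12.200 > r=10); Subtracting the remaining from the first: none of the subtracted shapes is present at this height, so the r=7 cylinder is unchanged — area = 152.19 mm². So its area = 152.19 mm². Layer 102 is larger (152.19 vs 133.89 mm²).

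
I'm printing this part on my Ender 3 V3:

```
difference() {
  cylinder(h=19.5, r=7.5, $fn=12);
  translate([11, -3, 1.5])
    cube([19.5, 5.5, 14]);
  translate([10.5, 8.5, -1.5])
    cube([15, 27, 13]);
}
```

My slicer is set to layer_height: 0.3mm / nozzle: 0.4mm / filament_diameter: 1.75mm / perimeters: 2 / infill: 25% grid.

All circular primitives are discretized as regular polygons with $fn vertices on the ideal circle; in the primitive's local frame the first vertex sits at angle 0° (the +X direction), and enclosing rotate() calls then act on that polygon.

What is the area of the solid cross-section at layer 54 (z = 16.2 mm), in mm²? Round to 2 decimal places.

168.75 mm²

At z = 16.2 mm: the cylinder: section is a regular 12-gon, circumradius r=7.5 (area = (12/2)·7.500²·sin(360°/12) = 168.75 mm²); the cube at (11, -3) is absent (z outside [1.5, 15.5]); the cube at (10.5, 8.5) is not intersected at this z (z outside [-1.5, 11.5]); After the difference (first − rest): none of the subtracted shapes is present at this height, so the r=7.5 cylinder is unchanged — area = 168.75 mm². Overall, the cross-section is a single solid region. Net area = 168.75 mm².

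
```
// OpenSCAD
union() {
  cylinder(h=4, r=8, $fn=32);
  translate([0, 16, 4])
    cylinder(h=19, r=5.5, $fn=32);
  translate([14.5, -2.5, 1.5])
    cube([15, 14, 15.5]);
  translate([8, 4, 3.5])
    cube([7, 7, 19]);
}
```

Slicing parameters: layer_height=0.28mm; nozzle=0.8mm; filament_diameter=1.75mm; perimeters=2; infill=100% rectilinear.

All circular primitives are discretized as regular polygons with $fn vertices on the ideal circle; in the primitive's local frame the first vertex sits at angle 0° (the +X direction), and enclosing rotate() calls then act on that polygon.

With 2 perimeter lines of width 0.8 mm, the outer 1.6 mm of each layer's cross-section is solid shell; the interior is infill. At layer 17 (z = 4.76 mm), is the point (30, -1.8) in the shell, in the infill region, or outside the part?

outside

At z = 4.76 mm: the cylinder is not intersected at this z (z outside [0, 4]); the r=5.5 cylinder at (0, 16) gives a regular 32-gon of circumradius 5.5 (constant along its height); the cube at (14.5, -2.5) (footprint 15×14) is included at this height; the 7×7 cube at (8, 4) contributes its full rectangle; Taking the union: the regions partially overlap (shared area 3.50 mm²), so overlapping operands fuse into one piece — 2 connected regions. Overall, the cross-section has 2 separate islands. The nearest boundary edge runs (29.50, 11.50)→(29.50, -2.50); distance from the point to it = 0.50 mm. The point is not inside any of the regions above, so it lies outside the cross-section (0.50 mm from the nearest boundary).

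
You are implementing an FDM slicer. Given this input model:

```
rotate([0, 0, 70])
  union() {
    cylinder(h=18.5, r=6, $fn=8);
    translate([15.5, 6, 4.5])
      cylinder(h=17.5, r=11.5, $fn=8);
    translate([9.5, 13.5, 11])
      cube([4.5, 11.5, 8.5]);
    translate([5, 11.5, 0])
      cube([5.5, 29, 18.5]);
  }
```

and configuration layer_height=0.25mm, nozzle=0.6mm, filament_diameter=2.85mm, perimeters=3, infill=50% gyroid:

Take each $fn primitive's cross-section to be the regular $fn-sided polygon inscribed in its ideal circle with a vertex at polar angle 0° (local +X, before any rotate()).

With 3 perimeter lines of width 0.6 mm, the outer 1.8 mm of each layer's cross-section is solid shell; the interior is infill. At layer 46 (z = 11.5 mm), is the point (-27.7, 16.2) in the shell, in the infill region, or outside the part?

At z = 11.5 mm: the r=6 cylinder contributes a regular 8-gon of circumradius 6; the r=11.5 cylinder at (15.5, 6) gives a regular 8-gon of circumradius 11.5 (constant along its height); the cube at (9.5, 13.5) (footprint 4.5×11.5) is included at this height; the cube at (5, 11.5) is present — its section is the full 5.5×29 rectangle; Merging all regions: the regions partially overlap (shared area 32.50 mm²), so overlapping operands fuse into one piece — 2 connected regions; (whole slice rotated 70° about Z — lengths, areas and connectivity unchanged). Overall, the cross-section has 2 separate islands. Undo the 70° rotation: the query point maps to (5.749, 31.570) in the un-rotated model frame. The nearest boundary edge runs (5.00, 11.50)→(5.00, 40.50); distance from the point to it = 0.75 mm. (Shell/infill is judged within the island containing the point — the largest one.) The point is inside the cross-section, 0.75 mm from the nearest boundary — within the 1.8 mm shell band (3 × 0.6).

shell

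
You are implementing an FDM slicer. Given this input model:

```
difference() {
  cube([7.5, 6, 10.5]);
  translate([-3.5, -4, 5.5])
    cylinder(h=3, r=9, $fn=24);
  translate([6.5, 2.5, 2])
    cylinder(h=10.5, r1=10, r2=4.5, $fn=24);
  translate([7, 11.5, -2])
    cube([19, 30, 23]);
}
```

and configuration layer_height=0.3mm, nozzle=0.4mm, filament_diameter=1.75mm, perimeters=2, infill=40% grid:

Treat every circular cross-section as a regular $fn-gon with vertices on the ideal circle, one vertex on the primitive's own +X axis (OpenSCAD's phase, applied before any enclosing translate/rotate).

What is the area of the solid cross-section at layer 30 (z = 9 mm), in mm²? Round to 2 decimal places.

At z = 9 mm: the cube (footprint 7.5×6) is included at this height (area 45.00 mm²); the cylinder at (-3.5, -4) is absent (z outside [5.5, 8.5]); the cone at (6.5, 2.5): at t=0.667 of its height the radius interpolates to r₁+(r₂−r₁)t = 6.333, giving a regular 24-gon of that circumradius (area = (24/2)·6.333²·sin(360°/24) = 124.58 mm²); the cube at (7, 11.5) (footprint 19×30) is included at this height (area 570.00 mm²); After the difference (first − rest): starting from the 7.5×6 cube (45.00 mm²), the cone at (6.5, 2.5) partially overlaps it — only the 42.17 mm² overlap (of its 124.58 mm²) is removed, clipping the outline; the 19×30 cube at (7, 11.5) misses the remaining region (no effect) — area = 2.83 mm². Overall, the cross-section is a single solid region. Net area = 2.83 mm².

2.83 mm²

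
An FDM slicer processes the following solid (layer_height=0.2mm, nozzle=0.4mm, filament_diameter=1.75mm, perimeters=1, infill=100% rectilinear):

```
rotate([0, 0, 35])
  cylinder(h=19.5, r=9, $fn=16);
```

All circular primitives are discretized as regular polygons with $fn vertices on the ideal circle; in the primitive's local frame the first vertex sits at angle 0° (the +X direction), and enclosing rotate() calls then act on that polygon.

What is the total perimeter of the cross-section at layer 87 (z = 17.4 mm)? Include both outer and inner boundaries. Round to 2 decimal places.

56.19 mm

At z = 17.4 mm: the r=9 cylinder gives a regular 16-gon of circumradius 9 (constant along its height) (perimeter = 2·16·9.000·sin(180°/16) = 56.19 mm); (rotated 35° about Z; rotation is an isometry so areas/perimeters/island counts are preserved). Overall, the cross-section is a single solid region. Total boundary length (outer) = 56.19 mm.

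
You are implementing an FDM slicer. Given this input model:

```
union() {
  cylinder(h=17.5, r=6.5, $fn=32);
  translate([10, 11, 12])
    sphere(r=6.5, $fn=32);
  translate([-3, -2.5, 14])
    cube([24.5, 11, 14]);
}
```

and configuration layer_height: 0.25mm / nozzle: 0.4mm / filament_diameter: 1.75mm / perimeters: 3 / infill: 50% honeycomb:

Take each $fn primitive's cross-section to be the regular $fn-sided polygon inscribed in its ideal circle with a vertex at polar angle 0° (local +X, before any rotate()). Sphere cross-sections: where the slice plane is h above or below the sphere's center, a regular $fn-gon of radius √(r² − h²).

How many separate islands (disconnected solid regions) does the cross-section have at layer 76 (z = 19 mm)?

1

At z = 19 mm: the cylinder is absent (z outside [0, 17.5]); the sphere at (10, 11) does not reach this height (|z−center|=7.000 > r=6.5); the 24.5×11 cube at (-3, -2.5) contributes its full rectangle; Combining (union): only the 24.5×11 cube at (-3, -2.5) is present, so the union is just that shape — 1 connected region. Overall, the cross-section is a single solid region. Island count = 1.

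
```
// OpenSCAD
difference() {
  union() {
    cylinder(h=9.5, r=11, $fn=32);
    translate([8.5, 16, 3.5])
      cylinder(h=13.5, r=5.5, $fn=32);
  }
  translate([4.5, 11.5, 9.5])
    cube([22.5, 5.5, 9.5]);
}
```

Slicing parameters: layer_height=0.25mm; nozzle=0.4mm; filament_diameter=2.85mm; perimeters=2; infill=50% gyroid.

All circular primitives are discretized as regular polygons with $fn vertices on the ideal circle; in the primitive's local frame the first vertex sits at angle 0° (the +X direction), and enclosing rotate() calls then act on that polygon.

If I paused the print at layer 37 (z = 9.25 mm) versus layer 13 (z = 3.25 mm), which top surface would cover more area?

layer 37 (z = 9.25 mm)

Layer 37 (z = 9.25): the r=11 cylinder contributes a regular 32-gon of circumradius 11 (area = (32/2)·11.000²·sin(360°/32) = 377.69 mm²); the cylinder at (8.5, 16): section is a regular 32-gon, circumradius r=5.5 (area = (32/2)·5.500²·sin(360°/32) = 94.42 mm²); Taking the union: the 2 present regions are separate (no shared area or edge), so areas and boundary lengths simply add and each stays a separate island — area = 472.12 mm²; the cube at (4.5, 11.5) is not intersected at this z (z outside [9.5, 19]); Taking the first minus the rest: none of the subtracted shapes is present at this height, so that combined region is unchanged — area = 472.12 mm². So its area = 472.12 mm². Layer 13 (z = 3.25): the r=11 cylinder contributes a regular 32-gon of circumradius 11 (area = (32/2)·11.000²·sin(360°/32) = 377.69 mm²); the cylinder at (8.5, 16) is absent (z outside [3.5, 17]); Combining (union): only the r=11 cylinder is present, so the union is just that shape — area = 377.69 mm²; the cube at (4.5, 11.5) is absent (z outside [9.5, 19]); After the difference (first − rest): none of the subtracted shapes is present at this height, so that combined region is unchanged — area = 377.69 mm². So its area = 377.69 mm². Layer 37 is larger (472.12 vs 377.69 mm²).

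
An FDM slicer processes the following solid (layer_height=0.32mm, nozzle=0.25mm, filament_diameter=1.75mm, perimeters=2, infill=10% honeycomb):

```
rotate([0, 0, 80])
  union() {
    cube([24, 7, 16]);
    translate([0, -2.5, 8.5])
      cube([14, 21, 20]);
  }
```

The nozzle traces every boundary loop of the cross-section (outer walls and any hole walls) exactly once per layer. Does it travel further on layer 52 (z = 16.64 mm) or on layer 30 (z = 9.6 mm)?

layer 30 (z = 9.6 mm)

Layer 52 (z = 16.64): the cube does not reach this height (z outside [0, 16]); the cube at (0, -2.5) (footprint 14×21) is included at this height (perimeter 70.00 mm); Merging all regions: only the 14×21 cube at (0, -2.5) is present, so the union is just that shape — boundary = 70.00 mm; (rotated 80° about Z; rotation is an isometry so areas/perimeters/island counts are preserved). So its perimeter = 70.00 mm. Layer 30 (z = 9.6): the cube (footprint 24×7) is included at this height (perimeter 62.00 mm); the cube at (0, -2.5) (footprint 14×21) is included at this height (perimeter 70.00 mm); Combining (union): the regions partially overlap (shared area 98.00 mm²), so the edge portions inside another operand are dropped and the merged outline is re-measured after clipping — boundary = 90.00 mm; (rotated 80° about Z; rotation is an isometry so areas/perimeters/island counts are preserved). So its perimeter = 90.00 mm. Layer 30 is larger (90.00 vs 70.00 mm).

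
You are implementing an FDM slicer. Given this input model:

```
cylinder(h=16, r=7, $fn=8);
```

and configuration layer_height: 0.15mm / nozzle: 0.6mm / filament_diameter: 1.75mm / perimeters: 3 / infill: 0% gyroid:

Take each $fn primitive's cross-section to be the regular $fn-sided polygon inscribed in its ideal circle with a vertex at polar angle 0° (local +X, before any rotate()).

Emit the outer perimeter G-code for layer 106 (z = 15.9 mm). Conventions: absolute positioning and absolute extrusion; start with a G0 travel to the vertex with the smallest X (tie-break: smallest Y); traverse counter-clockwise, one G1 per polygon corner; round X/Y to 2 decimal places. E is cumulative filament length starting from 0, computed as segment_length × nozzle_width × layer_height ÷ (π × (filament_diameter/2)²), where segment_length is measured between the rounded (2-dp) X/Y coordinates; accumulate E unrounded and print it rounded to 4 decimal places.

G0 X-7.00 Y0.00 Z15.90
G1 X-4.95 Y-4.95 E0.2005
G1 X0.00 Y-7.00 E0.4009
G1 X4.95 Y-4.95 E0.6014
G1 X7.00 Y0.00 E0.8019
G1 X4.95 Y4.95 E1.0024
G1 X0.00 Y7.00 E1.2028
G1 X-4.95 Y4.95 E1.4033
G1 X-7.00 Y0.00 E1.6038

At z = 15.9 mm: the r=7 cylinder gives a regular 8-gon of circumradius 7 (constant along its height). The outline is a single polygon with 8 vertices. Extrusion per mm of travel: 0.6 × 0.15 / (π × 0.875²) = 0.037418. Accumulating E over each segment gives final E = 1.6038.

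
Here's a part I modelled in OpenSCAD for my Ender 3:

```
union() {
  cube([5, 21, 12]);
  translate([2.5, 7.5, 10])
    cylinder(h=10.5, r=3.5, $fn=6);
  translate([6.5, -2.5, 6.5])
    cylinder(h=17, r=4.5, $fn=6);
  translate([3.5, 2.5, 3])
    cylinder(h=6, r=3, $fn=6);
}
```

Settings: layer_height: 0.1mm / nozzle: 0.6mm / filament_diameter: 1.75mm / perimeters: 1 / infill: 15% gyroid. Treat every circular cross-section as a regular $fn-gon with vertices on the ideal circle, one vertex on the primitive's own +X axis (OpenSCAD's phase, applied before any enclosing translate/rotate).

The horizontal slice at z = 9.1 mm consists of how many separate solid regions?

At z = 9.1 mm: the cube is present — its section is the full 5×21 rectangle; the cylinder at (2.5, 7.5) is not intersected at this z (z outside [10, 20.5]); the cylinder at (6.5, -2.5): section is a regular 6-gon, circumradius r=4.5; the cylinder at (3.5, 2.5) does not reach this height (z outside [3, 9]); Merging all regions: the regions partially overlap (shared area 1.61 mm²), so overlapping operands fuse into one piece — 1 connected region. The result has 1 disconnected region.

1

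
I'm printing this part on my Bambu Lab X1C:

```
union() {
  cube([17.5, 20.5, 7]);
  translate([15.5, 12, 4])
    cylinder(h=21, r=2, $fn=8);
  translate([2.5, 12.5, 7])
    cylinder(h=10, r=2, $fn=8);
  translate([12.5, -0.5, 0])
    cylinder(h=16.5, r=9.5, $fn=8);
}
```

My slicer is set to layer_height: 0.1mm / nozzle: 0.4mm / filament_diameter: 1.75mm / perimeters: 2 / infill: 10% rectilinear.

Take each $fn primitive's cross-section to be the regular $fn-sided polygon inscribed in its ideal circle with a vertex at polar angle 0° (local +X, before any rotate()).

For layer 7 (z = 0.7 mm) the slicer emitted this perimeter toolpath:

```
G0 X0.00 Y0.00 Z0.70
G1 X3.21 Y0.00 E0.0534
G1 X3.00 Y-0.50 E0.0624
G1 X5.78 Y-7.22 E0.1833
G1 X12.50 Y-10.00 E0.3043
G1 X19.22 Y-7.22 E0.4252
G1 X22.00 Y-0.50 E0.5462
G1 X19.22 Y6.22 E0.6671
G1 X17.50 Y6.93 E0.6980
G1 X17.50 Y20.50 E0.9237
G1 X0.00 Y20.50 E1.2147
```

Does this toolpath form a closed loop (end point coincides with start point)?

Start point (G0): (0.00, 0.00). End point (last G1): the path does not return to the start — open.

no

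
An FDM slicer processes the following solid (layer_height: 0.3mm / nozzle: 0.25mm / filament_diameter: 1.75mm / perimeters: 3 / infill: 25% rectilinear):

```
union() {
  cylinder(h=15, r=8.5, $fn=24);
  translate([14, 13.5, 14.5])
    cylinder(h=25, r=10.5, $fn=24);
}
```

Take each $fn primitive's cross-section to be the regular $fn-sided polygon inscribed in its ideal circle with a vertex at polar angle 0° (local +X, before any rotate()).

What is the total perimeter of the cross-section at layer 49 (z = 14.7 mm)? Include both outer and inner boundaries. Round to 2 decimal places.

At z = 14.7 mm: the cylinder: section is a regular 24-gon, circumradius r=8.5 (perimeter = 2·24·8.500·sin(180°/24) = 53.25 mm); the r=10.5 cylinder at (14, 13.5) contributes a regular 24-gon of circumradius 10.5 (perimeter = 2·24·10.500·sin(180°/24) = 65.79 mm); Taking the union: the 2 present regions are separate (no shared area or edge), so areas and boundary lengths simply add and each stays a separate island — boundary = 119.04 mm. Overall, the cross-section has 2 separate islands. Total boundary length (outer) = 119.04 mm.

119.04 mm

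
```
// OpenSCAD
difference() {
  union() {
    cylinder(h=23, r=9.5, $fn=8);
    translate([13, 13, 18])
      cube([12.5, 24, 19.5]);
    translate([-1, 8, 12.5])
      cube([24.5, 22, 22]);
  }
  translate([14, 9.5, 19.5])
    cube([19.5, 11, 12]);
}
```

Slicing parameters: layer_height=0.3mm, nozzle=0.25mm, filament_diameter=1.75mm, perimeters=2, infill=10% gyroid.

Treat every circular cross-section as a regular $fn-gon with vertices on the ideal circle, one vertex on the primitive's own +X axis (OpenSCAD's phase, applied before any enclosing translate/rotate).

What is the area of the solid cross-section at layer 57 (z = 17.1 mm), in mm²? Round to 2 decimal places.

790.26 mm²

At z = 17.1 mm: the cylinder: section is a regular 8-gon, circumradius r=9.5 (area = (8/2)·9.500²·sin(360°/8) = 255.27 mm²); the cube at (13, 13) is not intersected at this z (z outside [18, 37.5]); the cube at (-1, 8) is present — its section is the full 24.5×22 rectangle (area 539.00 mm²); Taking the union: the regions partially overlap — summed areas 794.27 mm² minus the doubly-counted overlap 4.01 mm² gives 790.26 mm² — area = 790.26 mm²; the cube at (14, 9.5) is absent (z outside [19.5, 31.5]); After the difference (first − rest): none of the subtracted shapes is present at this height, so the result so far is unchanged — area = 790.26 mm². Overall, the cross-section is a single solid region. Net area = 790.26 mm².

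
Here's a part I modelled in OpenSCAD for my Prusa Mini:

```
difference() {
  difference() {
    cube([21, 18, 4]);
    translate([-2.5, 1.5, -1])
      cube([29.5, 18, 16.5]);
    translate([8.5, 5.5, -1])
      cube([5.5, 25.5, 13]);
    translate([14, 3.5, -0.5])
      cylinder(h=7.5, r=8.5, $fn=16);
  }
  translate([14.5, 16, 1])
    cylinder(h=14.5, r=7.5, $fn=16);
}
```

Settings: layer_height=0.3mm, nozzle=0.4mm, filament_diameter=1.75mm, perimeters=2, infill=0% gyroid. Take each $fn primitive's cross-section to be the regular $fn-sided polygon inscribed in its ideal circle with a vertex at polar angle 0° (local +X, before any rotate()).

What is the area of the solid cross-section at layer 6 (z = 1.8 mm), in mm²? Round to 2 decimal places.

9.08 mm²

At z = 1.8 mm: the cube is present — its section is the full 21×18 rectangle (area 378.00 mm²); the cube at (-2.5, 1.5) is present — its section is the full 29.5×18 rectangle (area 531.00 mm²); the 5.5×25.5 cube at (8.5, 5.5) contributes its full rectangle (area 140.25 mm²); the cylinder at (14, 3.5): section is a regular 16-gon, circumradius r=8.5 (area = (16/2)·8.500²·sin(360°/16) = 221.19 mm²); Taking the first minus the rest: starting from the 21×18 cube (378.00 mm²), the 29.5×18 cube at (-2.5, 1.5) partially overlaps it — only the 346.50 mm² overlap (of its 531.00 mm²) is removed, clipping the outline; the 5.5×25.5 cube at (8.5, 5.5) misses the remaining region (no effect); the r=8.5 cylinder at (14, 3.5) partially overlaps it — only the 22.42 mm² overlap (of its 221.19 mm²) is removed, clipping the outline — area = 9.08 mm²; the r=7.5 cylinder at (14.5, 16) contributes a regular 16-gon of circumradius 7.5 (area = (16/2)·7.500²·sin(360°/16) = 172.21 mm²); Subtracting the remaining from the first: starting from that combined region (9.08 mm²), the r=7.5 cylinder at (14.5, 16) misses the remaining region (no effect) — area = 9.08 mm². Overall, the cross-section is a single solid region. Net area = 9.08 mm².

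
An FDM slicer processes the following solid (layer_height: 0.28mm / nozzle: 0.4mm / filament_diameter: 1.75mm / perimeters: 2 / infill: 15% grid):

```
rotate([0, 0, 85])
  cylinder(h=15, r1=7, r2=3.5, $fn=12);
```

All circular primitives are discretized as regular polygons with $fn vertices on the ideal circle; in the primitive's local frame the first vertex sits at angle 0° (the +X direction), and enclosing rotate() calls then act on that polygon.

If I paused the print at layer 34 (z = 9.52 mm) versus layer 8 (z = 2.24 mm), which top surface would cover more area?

Layer 34 (z = 9.52): the cone: at t=0.635 of its height the radius interpolates to r₁+(r₂−r₁)t = 4.779, giving a regular 12-gon of that circumradius (area = (12/2)·4.779²·sin(360°/12) = 68.51 mm²); (whole slice rotated 85° about Z — lengths, areas and connectivity unchanged). So its area = 68.51 mm². Layer 8 (z = 2.24): the cone: at t=0.149 of its height the radius interpolates to r₁+(r₂−r₁)t = 6.477, giving a regular 12-gon of that circumradius (area = (12/2)·6.477²·sin(360°/12) = 125.87 mm²); (rotated 85° about Z; rotation is an isometry so areas/perimeters/island counts are preserved). So its area = 125.87 mm². Layer 8 is larger (125.87 vs 68.51 mm²).

layer 8 (z = 2.24 mm)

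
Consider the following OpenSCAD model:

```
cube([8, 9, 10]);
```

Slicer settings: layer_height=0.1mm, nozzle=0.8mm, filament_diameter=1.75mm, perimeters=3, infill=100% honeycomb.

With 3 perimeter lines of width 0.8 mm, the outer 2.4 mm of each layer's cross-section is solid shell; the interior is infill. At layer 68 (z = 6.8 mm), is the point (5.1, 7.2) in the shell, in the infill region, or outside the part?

shell

At z = 6.8 mm: the 8×9 cube contributes its full rectangle. Overall, the cross-section is a single solid region. The nearest boundary edge runs (8.00, 9.00)→(0.00, 9.00); distance from the point to it = 1.80 mm. The point is inside the cross-section, 1.80 mm from the nearest boundary — within the 2.4 mm shell band (3 × 0.8).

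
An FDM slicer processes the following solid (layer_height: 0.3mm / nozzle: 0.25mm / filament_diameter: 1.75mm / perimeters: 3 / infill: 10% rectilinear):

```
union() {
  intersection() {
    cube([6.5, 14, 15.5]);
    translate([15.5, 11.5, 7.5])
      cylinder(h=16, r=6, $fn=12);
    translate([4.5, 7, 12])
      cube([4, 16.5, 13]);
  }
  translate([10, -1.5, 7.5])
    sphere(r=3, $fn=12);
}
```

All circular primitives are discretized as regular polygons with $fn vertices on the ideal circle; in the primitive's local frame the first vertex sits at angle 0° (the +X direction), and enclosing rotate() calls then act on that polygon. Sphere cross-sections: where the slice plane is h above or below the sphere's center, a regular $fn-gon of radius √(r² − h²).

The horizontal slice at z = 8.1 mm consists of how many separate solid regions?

1

At z = 8.1 mm: the cube is present — its section is the full 6.5×14 rectangle; the cylinder at (15.5, 11.5): section is a regular 12-gon, circumradius r=6; the cube at (4.5, 7) is absent (z outside [12, 25]); Keeping only the common overlap: at least one operand is absent at this height, so nothing remains; the sphere at (10, -1.5): section is a regular 12-gon, circumradius = √(r²−h²) = √(3²−0.6²) = 2.939; Taking the union: only the r=3 sphere at (10, -1.5) is present, so the union is just that shape — 1 connected region. The result has 1 disconnected region.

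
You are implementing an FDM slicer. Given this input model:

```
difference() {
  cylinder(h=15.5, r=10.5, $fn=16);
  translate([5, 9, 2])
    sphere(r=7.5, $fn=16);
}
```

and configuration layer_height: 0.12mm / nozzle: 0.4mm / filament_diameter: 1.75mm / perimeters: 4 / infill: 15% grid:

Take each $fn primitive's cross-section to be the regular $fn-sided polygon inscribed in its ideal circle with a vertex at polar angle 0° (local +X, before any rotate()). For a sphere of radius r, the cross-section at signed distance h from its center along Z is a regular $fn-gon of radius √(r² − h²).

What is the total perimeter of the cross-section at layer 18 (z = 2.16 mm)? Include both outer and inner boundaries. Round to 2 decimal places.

At z = 2.16 mm: the cylinder: section is a regular 16-gon, circumradius r=10.5 (perimeter = 2·16·10.500·sin(180°/16) = 65.55 mm); the r=7.5 sphere at (5, 9) contributes a regular 16-gon of circumradius √(7.5²−0.16²) = 7.498 (perimeter = 2·16·7.498·sin(180°/16) = 46.81 mm); Subtracting the remaining from the first: starting from the r=10.5 cylinder, the r=7.5 sphere at (5, 9) partially overlaps it — only the 73.83 mm² overlap (of its 172.13 mm²) is removed, clipping the outline — boundary = 68.32 mm. Overall, the cross-section is a single solid region. Total boundary length (outer) = 68.32 mm.

68.32 mm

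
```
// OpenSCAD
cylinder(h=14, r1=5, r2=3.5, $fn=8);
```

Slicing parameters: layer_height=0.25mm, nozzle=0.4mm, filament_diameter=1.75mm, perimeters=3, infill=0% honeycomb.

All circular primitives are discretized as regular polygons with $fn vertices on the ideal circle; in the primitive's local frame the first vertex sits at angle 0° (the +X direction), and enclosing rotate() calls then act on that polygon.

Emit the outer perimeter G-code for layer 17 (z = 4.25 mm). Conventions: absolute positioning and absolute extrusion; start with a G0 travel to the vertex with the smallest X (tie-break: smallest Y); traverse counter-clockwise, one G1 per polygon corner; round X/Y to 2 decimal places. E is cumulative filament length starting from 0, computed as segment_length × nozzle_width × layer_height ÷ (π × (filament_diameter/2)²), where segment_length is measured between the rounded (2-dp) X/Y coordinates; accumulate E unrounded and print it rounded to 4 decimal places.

G0 X-4.54 Y0.00 Z4.25
G1 X-3.21 Y-3.21 E0.1445
G1 X0.00 Y-4.54 E0.2889
G1 X3.21 Y-3.21 E0.4334
G1 X4.54 Y0.00 E0.5778
G1 X3.21 Y3.21 E0.7223
G1 X0.00 Y4.54 E0.8667
G1 X-3.21 Y3.21 E1.0112
G1 X-4.54 Y0.00 E1.1557

At z = 4.25 mm: the cone (r1=5→r2=3.5) has section circumradius 4.545 here — a regular 8-gon. The outline is a single polygon with 8 vertices. Extrusion per mm of travel: 0.4 × 0.25 / (π × 0.875²) = 0.041575. Accumulating E over each segment gives final E = 1.1557.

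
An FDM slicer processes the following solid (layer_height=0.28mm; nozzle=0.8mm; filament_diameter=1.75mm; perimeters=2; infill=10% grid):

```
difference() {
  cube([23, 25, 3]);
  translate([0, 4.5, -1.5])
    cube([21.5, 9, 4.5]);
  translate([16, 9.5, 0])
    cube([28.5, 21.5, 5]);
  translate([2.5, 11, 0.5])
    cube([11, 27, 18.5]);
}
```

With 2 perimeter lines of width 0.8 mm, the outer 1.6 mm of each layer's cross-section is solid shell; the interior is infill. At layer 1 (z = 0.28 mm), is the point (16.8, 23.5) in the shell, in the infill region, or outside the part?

outside

At z = 0.28 mm: the 23×25 cube contributes its full rectangle; the cube at (0, 4.5) is present — its section is the full 21.5×9 rectangle; the 28.5×21.5 cube at (16, 9.5) contributes its full rectangle; the cube at (2.5, 11) is not intersected at this z (z outside [0.5, 19]); Subtracting the remaining from the first: starting from the 23×25 cube, the 21.5×9 cube at (0, 4.5) lies inside it touching the edge (removes its full 193.50 mm²); the 28.5×21.5 cube at (16, 9.5) partially overlaps it — only the 86.50 mm² overlap (of its 612.75 mm²) is removed, clipping the outline — 2 connected regions. Overall, the cross-section has 2 separate islands. The nearest boundary edge runs (16.00, 25.00)→(16.00, 13.50); distance from the point to it = 0.80 mm. The point is not inside any of the regions above, so it lies outside the cross-section (0.80 mm from the nearest boundary).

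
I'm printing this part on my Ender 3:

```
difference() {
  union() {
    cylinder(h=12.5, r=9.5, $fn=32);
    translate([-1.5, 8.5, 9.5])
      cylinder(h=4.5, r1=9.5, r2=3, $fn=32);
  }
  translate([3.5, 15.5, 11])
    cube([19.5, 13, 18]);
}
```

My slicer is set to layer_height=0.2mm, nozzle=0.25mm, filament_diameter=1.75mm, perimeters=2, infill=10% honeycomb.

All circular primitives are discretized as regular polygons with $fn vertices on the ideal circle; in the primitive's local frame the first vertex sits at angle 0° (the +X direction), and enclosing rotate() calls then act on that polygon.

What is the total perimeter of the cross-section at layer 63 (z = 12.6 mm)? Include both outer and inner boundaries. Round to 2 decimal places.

31.50 mm

At z = 12.6 mm: the cylinder is not intersected at this z (z outside [0, 12.5]); the cone at (-1.5, 8.5) contributes a regular 32-gon of circumradius 5.022 (interpolated between r1=9.5 and r2=3 at t=0.689) (perimeter = 2·32·5.022·sin(180°/32) = 31.50 mm); Merging all regions: only the cone at (-1.5, 8.5) is present, so the union is just that shape — boundary = 31.50 mm; the cube at (3.5, 15.5) (footprint 19.5×13) is included at this height (perimeter 65.00 mm); After the difference (first − rest): starting from the result so far, the 19.5×13 cube at (3.5, 15.5) misses the remaining region (no effect) — boundary = 31.50 mm. Overall, the cross-section is a single solid region. Total boundary length (outer) = 31.50 mm.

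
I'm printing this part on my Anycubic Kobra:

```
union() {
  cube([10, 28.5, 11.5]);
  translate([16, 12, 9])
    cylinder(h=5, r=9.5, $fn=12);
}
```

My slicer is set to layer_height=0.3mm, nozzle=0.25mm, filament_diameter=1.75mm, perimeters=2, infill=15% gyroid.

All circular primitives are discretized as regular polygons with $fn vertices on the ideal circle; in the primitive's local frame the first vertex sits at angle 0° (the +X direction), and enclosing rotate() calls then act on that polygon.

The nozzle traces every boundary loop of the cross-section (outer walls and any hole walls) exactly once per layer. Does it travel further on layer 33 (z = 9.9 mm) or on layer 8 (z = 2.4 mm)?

layer 33 (z = 9.9 mm)

Layer 33 (z = 9.9): the cube (footprint 10×28.5) is included at this height (perimeter 77.00 mm); the cylinder at (16, 12): section is a regular 12-gon, circumradius r=9.5 (perimeter = 2·12·9.500·sin(180°/12) = 59.01 mm); Merging all regions: the regions partially overlap (shared area 32.17 mm²), so the edge portions inside another operand are dropped and the merged outline is re-measured after clipping — boundary = 105.92 mm. So its perimeter = 105.92 mm. Layer 8 (z = 2.4): the cube (footprint 10×28.5) is included at this height (perimeter 77.00 mm); the cylinder at (16, 12) does not reach this height (z outside [9, 14]); Taking the union: only the 10×28.5 cube is present, so the union is just that shape — boundary = 77.00 mm. So its perimeter = 77.00 mm. Layer 33 is larger (105.92 vs 77.00 mm).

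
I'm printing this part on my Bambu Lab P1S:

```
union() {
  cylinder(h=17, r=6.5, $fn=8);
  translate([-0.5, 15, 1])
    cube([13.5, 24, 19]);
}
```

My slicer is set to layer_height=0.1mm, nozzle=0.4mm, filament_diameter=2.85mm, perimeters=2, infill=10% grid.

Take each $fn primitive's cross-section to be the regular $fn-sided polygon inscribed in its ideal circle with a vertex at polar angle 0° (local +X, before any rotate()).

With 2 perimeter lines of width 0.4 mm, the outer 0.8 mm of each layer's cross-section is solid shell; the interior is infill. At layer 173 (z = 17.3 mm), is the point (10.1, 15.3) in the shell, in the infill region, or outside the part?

At z = 17.3 mm: the cylinder is not intersected at this z (z outside [0, 17]); the cube at (-0.5, 15) (footprint 13.5×24) is included at this height; Combining (union): only the 13.5×24 cube at (-0.5, 15) is present, so the union is just that shape — 1 connected region. Overall, the cross-section is a single solid region. The nearest boundary edge runs (-0.50, 15.00)→(13.00, 15.00); distance from the point to it = 0.30 mm. The point is inside the cross-section, 0.30 mm from the nearest boundary — within the 0.8 mm shell band (2 × 0.4).

shell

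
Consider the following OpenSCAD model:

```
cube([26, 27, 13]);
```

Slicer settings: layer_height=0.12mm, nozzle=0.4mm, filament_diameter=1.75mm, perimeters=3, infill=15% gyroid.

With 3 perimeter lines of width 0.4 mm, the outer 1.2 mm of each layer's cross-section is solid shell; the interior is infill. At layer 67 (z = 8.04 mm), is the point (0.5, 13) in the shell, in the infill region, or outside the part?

shell

At z = 8.04 mm: the cube (footprint 26×27) is included at this height. Overall, the cross-section is a single solid region. The nearest boundary edge runs (0.00, 27.00)→(0.00, 0.00); distance from the point to it = 0.50 mm. The point is inside the cross-section, 0.50 mm from the nearest boundary — within the 1.2 mm shell band (3 × 0.4).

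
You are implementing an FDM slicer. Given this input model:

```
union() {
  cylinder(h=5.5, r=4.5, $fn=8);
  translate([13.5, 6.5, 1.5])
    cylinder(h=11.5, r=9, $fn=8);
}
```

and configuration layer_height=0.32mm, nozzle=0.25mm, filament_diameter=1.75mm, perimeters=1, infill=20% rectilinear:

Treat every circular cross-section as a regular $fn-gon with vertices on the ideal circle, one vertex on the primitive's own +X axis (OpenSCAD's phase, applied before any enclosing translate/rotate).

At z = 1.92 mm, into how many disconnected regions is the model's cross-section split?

At z = 1.92 mm: the r=4.5 cylinder contributes a regular 8-gon of circumradius 4.5; the cylinder at (13.5, 6.5): section is a regular 8-gon, circumradius r=9; Merging all regions: the 2 present regions are separate (no shared area or edge), so areas and boundary lengths simply add and each stays a separate island — 2 connected regions. The result has 2 disconnected regions.

2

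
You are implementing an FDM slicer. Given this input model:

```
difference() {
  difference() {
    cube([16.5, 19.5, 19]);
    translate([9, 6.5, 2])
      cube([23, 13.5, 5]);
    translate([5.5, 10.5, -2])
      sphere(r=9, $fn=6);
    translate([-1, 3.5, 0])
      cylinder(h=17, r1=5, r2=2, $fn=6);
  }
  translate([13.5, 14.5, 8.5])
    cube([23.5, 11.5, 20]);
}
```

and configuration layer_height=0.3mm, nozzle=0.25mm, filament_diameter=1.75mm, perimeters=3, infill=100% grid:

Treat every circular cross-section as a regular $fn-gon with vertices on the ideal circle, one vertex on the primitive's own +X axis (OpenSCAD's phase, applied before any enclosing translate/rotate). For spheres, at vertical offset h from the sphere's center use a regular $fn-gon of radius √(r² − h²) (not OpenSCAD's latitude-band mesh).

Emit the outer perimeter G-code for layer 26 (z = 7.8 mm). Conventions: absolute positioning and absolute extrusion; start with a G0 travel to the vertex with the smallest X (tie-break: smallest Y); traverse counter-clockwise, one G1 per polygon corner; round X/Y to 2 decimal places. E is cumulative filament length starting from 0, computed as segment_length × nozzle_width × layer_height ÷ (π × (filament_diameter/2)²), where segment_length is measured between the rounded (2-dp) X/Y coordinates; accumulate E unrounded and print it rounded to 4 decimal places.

G0 X0.00 Y0.00 Z7.80
G1 X16.50 Y0.00 E0.5145
G1 X16.50 Y19.50 E1.1225
G1 X0.00 Y19.50 E1.6370
G1 X0.00 Y6.64 E2.0380
G1 X0.81 Y6.64 E2.0633
G1 X2.62 Y3.50 E2.1763
G1 X0.81 Y0.36 E2.2893
G1 X0.00 Y0.36 E2.3146
G1 X0.00 Y0.00 E2.3258

At z = 7.8 mm: the cube is present — its section is the full 16.5×19.5 rectangle; the cube at (9, 6.5) does not reach this height (z outside [2, 7]); the sphere at (5.5, 10.5) is not intersected at this z (|z−center|=9.800 > r=9); the cone at (-1, 3.5) contributes a regular 6-gon of circumradius 3.624 (interpolated between r1=5 and r2=2 at t=0.459); After the difference (first − rest): starting from the 16.5×19.5 cube, the cone at (-1, 3.5) partially overlaps it — only the 10.78 mm² overlap (of its 34.11 mm²) is removed, clipping the outline — 1 connected region; the cube at (13.5, 14.5) does not reach this height (z outside [8.5, 28.5]); After the difference (first − rest): none of the subtracted shapes is present at this height, so that combined region is unchanged — 1 connected region. The outline is a single polygon with 9 vertices. Extrusion per mm of travel: 0.25 × 0.3 / (π × 0.875²) = 0.031181. Accumulating E over each segment gives final E = 2.3258.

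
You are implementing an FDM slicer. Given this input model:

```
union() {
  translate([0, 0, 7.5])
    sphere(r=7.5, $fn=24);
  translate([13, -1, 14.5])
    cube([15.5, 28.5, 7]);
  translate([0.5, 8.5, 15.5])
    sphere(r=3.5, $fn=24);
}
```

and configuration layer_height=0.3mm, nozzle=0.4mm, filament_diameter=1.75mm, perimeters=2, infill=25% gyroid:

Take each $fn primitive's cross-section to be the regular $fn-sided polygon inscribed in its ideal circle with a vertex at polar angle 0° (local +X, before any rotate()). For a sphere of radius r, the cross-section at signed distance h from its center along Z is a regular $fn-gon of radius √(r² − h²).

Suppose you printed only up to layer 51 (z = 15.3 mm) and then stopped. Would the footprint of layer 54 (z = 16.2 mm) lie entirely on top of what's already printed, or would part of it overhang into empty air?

entirely on top

Compare the two slices. At z = 15.3: the sphere is absent (|z−center|=7.800 > r=7.5); the cube at (13, -1) (footprint 15.5×28.5) is included at this height (area 441.75 mm²); the sphere at (0.5, 8.5): section is a regular 24-gon, circumradius = √(r²−h²) = √(3.5²−0.2²) = 3.494 (area = (24/2)·3.494²·sin(360°/24) = 37.92 mm²); Taking the union: the 2 present regions are separate (no shared area or edge), so areas and boundary lengths simply add and each stays a separate island — area = 479.67 mm². At z = 16.2: the sphere is not intersected at this z (|z−center|=8.700 > r=7.5); the 15.5×28.5 cube at (13, -1) contributes its full rectangle (area 441.75 mm²); the r=3.5 sphere at (0.5, 8.5) slices to a regular 24-gon of circumradius 3.429 (√(r²−h²) with h=0.7 from center) (area = (24/2)·3.429²·sin(360°/24) = 36.52 mm²); Merging all regions: the 2 present regions are separate (no shared area or edge), so areas and boundary lengths simply add and each stays a separate island — area = 478.27 mm². Checking containment: the cross-section at z = 16.2 is a subset of the cross-section at z = 15.3.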